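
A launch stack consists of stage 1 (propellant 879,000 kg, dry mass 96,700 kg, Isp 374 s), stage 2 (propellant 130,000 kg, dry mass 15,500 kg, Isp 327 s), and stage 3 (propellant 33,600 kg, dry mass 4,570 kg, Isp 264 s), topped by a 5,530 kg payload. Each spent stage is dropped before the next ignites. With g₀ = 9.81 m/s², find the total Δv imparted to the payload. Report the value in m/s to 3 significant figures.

Δv ≈ 12700 m/s

Ignition mass of stage 1 = 879,000+96,700 + 130,000+15,500 + 33,600+4,570 + 5,530 = 1,164,900 kg.
Stage 1: m₀ = 1,164,900 kg, m_f = 1,164,900 − 879,000 = 285,900 kg; Δv = 374×9.81×ln(4.075) = 3668.9×1.4047 ≈ 5154 m/s.
Stage 2: m₀ = 189,200 kg, m_f = 189,200 − 130,000 = 59,200 kg; Δv = 327×9.81×ln(3.196) = 3207.9×1.1619 ≈ 3727 m/s.
Stage 3: m₀ = 43,700 kg, m_f = 43,700 − 33,600 = 10,100 kg; Δv = 264×9.81×ln(4.327) = 2589.8×1.4648 ≈ 3794 m/s.
Total Δv = 5154 + 3727 + 3794 = 12675 m/s.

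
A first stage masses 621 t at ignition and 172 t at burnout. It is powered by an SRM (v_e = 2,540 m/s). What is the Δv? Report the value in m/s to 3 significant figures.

Δv ≈ 3260 m/s

Δv = v_e · ln(m₀/m_f) = 2540.0 × ln(3.61) = 2540.0 × 1.2838 ≈ 3260.9 m/s.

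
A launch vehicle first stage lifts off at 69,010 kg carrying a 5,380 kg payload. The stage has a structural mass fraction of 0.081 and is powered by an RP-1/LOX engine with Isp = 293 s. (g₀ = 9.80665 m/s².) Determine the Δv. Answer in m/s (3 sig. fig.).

Stage wet mass = m₀ − payload = 69,010 − 5,380 = 63,630 kg.
Stage dry mass = ε × stage wet mass = 0.081 × 63,630 = 5,154.03 kg.
Burnout mass m_f = stage dry + payload = 5,154.03 + 5,380 = 10,534.03 kg.
v_e = Isp · g₀ = 293 × 9.80665 = 2873.3 m/s.
Δv = v_e · ln(69,010/10,534.03) = 2873.3 × ln(6.551) = 2873.3 × 1.8796 ≈ 5401 m/s.

Δv ≈ 5400 m/s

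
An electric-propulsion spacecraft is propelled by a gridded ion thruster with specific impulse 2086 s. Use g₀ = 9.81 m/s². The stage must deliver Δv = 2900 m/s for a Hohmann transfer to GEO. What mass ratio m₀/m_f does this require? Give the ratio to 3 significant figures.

mass ratio ≈ 1.15

v_e = Isp · g₀ = 2086 × 9.81 = 20463.7 m/s.
m₀/m_f = exp(Δv / v_e) = exp(2900 / 20463.7) = exp(0.1417) = 1.1522.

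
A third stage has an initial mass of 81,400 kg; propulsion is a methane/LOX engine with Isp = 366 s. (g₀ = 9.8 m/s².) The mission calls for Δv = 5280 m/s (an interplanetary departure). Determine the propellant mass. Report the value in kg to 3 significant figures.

v_e = Isp · g₀ = 366 × 9.8 = 3586.8 m/s.
Rocket equation: m₀/m_f = exp(Δv / v_e) = exp(5280 / 3586.8) = exp(1.4721) = 4.3582.
m_f = 81,400 / 4.3582 = 18,677.4 kg, so propellant = m₀ − m_f = 81,400 − 18,677.4 = 62,722.6 kg.

propellant mass ≈ 62700 kg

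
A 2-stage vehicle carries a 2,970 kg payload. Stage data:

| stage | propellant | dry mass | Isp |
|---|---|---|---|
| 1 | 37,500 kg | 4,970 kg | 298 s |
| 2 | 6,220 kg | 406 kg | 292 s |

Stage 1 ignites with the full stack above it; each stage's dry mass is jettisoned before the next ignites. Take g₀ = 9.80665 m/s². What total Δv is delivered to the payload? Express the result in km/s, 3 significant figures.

Δv ≈ 6.71 km/s

Ignition mass of stage 1 = 37,500+4,970 + 6,220+406 + 2,970 = 52,066 kg.
Stage 1: m₀ = 52,066 kg, m_f = 52,066 − 37,500 = 14,566 kg; Δv = 298×9.80665×ln(3.574) = 2922.4×1.2738 ≈ 3723 m/s.
Stage 2: m₀ = 9,596 kg, m_f = 9,596 − 6,220 = 3,376 kg; Δv = 292×9.80665×ln(2.842) = 2863.5×1.0447 ≈ 2991 m/s.
Total Δv = 3723 + 2991 = 6714 m/s.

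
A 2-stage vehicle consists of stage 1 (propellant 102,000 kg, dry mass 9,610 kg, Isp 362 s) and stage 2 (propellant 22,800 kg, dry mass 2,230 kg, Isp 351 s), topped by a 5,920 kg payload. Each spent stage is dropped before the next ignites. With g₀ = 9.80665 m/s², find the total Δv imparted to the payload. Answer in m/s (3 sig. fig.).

Ignition mass of stage 1 = 102,000+9,610 + 22,800+2,230 + 5,920 = 142,560 kg.
Stage 1: m₀ = 142,560 kg, m_f = 142,560 − 102,000 = 40,560 kg; Δv = 362×9.80665×ln(3.515) = 3550.0×1.2570 ≈ 4462 m/s.
Stage 2: m₀ = 30,950 kg, m_f = 30,950 − 22,800 = 8,150 kg; Δv = 351×9.80665×ln(3.798) = 3442.1×1.3344 ≈ 4593 m/s.
Total Δv = 4462 + 4593 = 9055 m/s.

Δv ≈ 9060 m/s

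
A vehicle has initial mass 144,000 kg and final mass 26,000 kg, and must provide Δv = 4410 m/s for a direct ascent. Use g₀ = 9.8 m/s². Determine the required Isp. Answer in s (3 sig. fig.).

ln(m₀/m_f) = ln(144000/26000) = ln(5.538) = 1.7117.
By the Tsiolkovsky rocket equation, v_e = Δv / ln(m₀/m_f) = 4410 / 1.7117 = 2576.4 m/s.
Isp = v_e / g₀ = 2576.4 / 9.8 = 262.9 s.

Isp ≈ 263 s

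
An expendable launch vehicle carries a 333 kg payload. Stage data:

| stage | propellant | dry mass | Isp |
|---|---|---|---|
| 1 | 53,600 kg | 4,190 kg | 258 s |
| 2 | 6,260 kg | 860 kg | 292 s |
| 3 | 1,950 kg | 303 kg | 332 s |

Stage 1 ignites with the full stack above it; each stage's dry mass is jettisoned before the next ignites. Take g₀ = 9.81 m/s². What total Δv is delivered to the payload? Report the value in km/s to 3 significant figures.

Δv ≈ 11.5 km/s

Ignition mass of stage 1 = 53,600+4,190 + 6,260+860 + 1,950+303 + 333 = 67,496 kg.
Stage 1: m₀ = 67,496 kg, m_f = 67,496 − 53,600 = 13,896 kg; Δv = 258×9.81×ln(4.857) = 2531.0×1.5805 ≈ 4000 m/s.
Stage 2: m₀ = 9,706 kg, m_f = 9,706 − 6,260 = 3,446 kg; Δv = 292×9.81×ln(2.817) = 2864.5×1.0355 ≈ 2966 m/s.
Stage 3: m₀ = 2,586 kg, m_f = 2,586 − 1,950 = 636 kg; Δv = 332×9.81×ln(4.066) = 3256.9×1.4027 ≈ 4568 m/s.
Total Δv = 4000 + 2966 + 4568 = 11534 m/s.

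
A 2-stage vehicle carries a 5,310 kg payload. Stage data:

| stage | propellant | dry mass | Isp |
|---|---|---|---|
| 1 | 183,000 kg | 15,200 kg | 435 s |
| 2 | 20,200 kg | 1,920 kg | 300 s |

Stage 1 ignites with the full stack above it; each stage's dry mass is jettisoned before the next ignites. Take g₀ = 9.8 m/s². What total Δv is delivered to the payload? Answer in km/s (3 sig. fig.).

Ignition mass of stage 1 = 183,000+15,200 + 20,200+1,920 + 5,310 = 225,630 kg.
Stage 1: m₀ = 225,630 kg, m_f = 225,630 − 183,000 = 42,630 kg; Δv = 435×9.8×ln(5.293) = 4263.0×1.6663 ≈ 7104 m/s.
Stage 2: m₀ = 27,430 kg, m_f = 27,430 − 20,200 = 7,230 kg; Δv = 300×9.8×ln(3.794) = 2940.0×1.3334 ≈ 3920 m/s.
Total Δv = 7104 + 3920 = 11024 m/s.

Δv ≈ 11.0 km/s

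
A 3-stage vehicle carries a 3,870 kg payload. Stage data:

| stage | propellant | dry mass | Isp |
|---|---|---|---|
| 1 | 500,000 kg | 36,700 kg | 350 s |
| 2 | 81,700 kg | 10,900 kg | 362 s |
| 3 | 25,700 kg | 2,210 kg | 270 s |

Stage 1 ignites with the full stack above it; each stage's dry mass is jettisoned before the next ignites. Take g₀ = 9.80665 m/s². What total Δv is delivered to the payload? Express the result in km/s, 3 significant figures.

Ignition mass of stage 1 = 500,000+36,700 + 81,700+10,900 + 25,700+2,210 + 3,870 = 661,080 kg.
Stage 1: m₀ = 661,080 kg, m_f = 661,080 − 500,000 = 161,080 kg; Δv = 350×9.80665×ln(4.104) = 3432.3×1.4120 ≈ 4846 m/s.
Stage 2: m₀ = 124,380 kg, m_f = 124,380 − 81,700 = 42,680 kg; Δv = 362×9.80665×ln(2.914) = 3550.0×1.0696 ≈ 3797 m/s.
Stage 3: m₀ = 31,780 kg, m_f = 31,780 − 25,700 = 6,080 kg; Δv = 270×9.80665×ln(5.227) = 2647.8×1.6538 ≈ 4379 m/s.
Total Δv = 4846 + 3797 + 4379 = 13022 m/s.

Δv ≈ 13.0 km/s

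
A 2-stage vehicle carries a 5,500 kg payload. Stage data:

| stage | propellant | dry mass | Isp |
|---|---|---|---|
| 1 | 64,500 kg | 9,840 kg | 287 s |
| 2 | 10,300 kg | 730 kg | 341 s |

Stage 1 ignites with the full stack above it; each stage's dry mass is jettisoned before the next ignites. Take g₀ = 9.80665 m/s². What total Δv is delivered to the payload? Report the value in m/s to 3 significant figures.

Δv ≈ 6750 m/s

Ignition mass of stage 1 = 64,500+9,840 + 10,300+730 + 5,500 = 90,870 kg.
Stage 1: m₀ = 90,870 kg, m_f = 90,870 − 64,500 = 26,370 kg; Δv = 287×9.80665×ln(3.446) = 2814.5×1.2372 ≈ 3482 m/s.
Stage 2: m₀ = 16,530 kg, m_f = 16,530 − 10,300 = 6,230 kg; Δv = 341×9.80665×ln(2.653) = 3344.1×0.9758 ≈ 3263 m/s.
Total Δv = 3482 + 3263 = 6745 m/s.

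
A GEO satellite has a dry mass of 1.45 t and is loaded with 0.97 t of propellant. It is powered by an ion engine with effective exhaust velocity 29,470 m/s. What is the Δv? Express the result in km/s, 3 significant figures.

m₀ = m_dry + m_prop = 1.45 + 0.97 = 2.42 t.
Using Δv = v_e ln(m₀/m_f): Δv = v_e · ln(m₀/m_f) = 29470.0 × ln(1.669) = 29470.0 × 0.5122 ≈ 15094.7 m/s.

Δv ≈ 15.1 km/s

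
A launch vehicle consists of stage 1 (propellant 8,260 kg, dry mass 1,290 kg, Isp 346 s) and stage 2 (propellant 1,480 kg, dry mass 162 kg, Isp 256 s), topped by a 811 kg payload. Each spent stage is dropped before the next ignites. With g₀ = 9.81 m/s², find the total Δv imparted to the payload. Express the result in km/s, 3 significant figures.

Δv ≈ 6.28 km/s

Ignition mass of stage 1 = 8,260+1,290 + 1,480+162 + 811 = 12,003 kg.
Stage 1: m₀ = 12,003 kg, m_f = 12,003 − 8,260 = 3,743 kg; Δv = 346×9.81×ln(3.207) = 3394.3×1.1653 ≈ 3955 m/s.
Stage 2: m₀ = 2,453 kg, m_f = 2,453 − 1,480 = 973 kg; Δv = 256×9.81×ln(2.521) = 2511.4×0.9247 ≈ 2322 m/s.
Total Δv = 3955 + 2322 = 6277 m/s.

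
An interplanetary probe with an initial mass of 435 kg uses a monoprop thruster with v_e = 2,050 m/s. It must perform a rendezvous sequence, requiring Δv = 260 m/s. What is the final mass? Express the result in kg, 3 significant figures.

final mass ≈ 383 kg

m₀/m_f = exp(Δv / v_e) = exp(260 / 2050.0) = exp(0.1268) = 1.1352.
m_f = m₀ / 1.1352 = 435 / 1.1352 = 383.192 kg.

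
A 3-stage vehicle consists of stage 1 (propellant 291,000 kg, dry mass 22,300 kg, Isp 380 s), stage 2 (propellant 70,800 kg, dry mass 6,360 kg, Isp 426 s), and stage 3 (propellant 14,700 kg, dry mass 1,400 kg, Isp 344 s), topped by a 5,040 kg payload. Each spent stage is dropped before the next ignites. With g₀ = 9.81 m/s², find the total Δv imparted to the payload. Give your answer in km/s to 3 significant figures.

Ignition mass of stage 1 = 291,000+22,300 + 70,800+6,360 + 14,700+1,400 + 5,040 = 411,600 kg.
Stage 1: m₀ = 411,600 kg, m_f = 411,600 − 291,000 = 120,600 kg; Δv = 380×9.81×ln(3.413) = 3727.8×1.2276 ≈ 4576 m/s.
Stage 2: m₀ = 98,300 kg, m_f = 98,300 − 70,800 = 27,500 kg; Δv = 426×9.81×ln(3.575) = 4179.1×1.2738 ≈ 5323 m/s.
Stage 3: m₀ = 21,140 kg, m_f = 21,140 − 14,700 = 6,440 kg; Δv = 344×9.81×ln(3.283) = 3374.6×1.1886 ≈ 4011 m/s.
Total Δv = 4576 + 5323 + 4011 = 13910 m/s.

Δv ≈ 13.9 km/s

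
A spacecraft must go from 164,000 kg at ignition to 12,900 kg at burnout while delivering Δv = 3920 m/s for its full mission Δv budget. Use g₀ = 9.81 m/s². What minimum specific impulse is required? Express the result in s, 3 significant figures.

Isp ≈ 157 s

ln(m₀/m_f) = ln(164000/12900) = ln(12.71) = 2.5426.
Using Δv = v_e ln(m₀/m_f): v_e = Δv / ln(m₀/m_f) = 3920 / 2.5426 = 1541.7 m/s.
Isp = v_e / g₀ = 1541.7 / 9.81 = 157.2 s.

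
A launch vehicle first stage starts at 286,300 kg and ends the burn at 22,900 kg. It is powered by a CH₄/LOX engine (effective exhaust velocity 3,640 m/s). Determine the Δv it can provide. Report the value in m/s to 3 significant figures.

Δv = v_e · ln(m₀/m_f) = 3640.0 × ln(12.5) = 3640.0 × 2.5259 ≈ 9194.3 m/s.

Δv ≈ 9190 m/s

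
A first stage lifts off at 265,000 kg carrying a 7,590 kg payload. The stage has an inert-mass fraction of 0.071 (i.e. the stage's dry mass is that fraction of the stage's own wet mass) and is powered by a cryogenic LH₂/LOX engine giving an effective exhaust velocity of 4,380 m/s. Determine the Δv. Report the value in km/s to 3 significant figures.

Stage wet mass = m₀ − payload = 265,000 − 7,590 = 257,410 kg.
Stage dry mass = ε × stage wet mass = 0.071 × 257,410 = 18,276.1 kg.
Burnout mass m_f = stage dry + payload = 18,276.1 + 7,590 = 25,866.1 kg.
Δv = v_e · ln(265,000/25,866.1) = 4380.0 × ln(10.25) = 4380.0 × 2.3268 ≈ 10191 m/s.

Δv ≈ 10.2 km/s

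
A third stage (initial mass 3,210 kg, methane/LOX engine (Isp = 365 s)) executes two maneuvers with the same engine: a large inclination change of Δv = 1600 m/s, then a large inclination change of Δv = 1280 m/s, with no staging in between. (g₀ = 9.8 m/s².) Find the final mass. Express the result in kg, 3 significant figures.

v_e = Isp · g₀ = 365 × 9.8 = 3577.0 m/s.
After the first burn: m = 3210 × exp(−1600/3577.0) = 3210 × 0.63935 = 2,052.31 kg.
After the second burn: m = 2,052.31 × exp(−1280/3577.0) = 2,052.31 × 0.69918 = 1,434.93 kg.

final mass ≈ 1430 kg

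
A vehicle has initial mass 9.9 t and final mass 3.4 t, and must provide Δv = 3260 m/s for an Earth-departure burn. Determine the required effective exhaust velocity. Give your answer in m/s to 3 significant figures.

v_e ≈ 3050 m/s

ln(m₀/m_f) = ln(9900/3400) = ln(2.912) = 1.0688.
v_e = Δv / ln(m₀/m_f) = 3260 / 1.0688 = 3050.3 m/s.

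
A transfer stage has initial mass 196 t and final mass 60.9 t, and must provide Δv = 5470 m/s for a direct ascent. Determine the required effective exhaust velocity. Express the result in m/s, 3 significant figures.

v_e ≈ 4680 m/s

ln(m₀/m_f) = ln(196000/60900) = ln(3.218) = 1.1689.
By the Tsiolkovsky rocket equation, v_e = Δv / ln(m₀/m_f) = 5470 / 1.1689 = 4679.7 m/s.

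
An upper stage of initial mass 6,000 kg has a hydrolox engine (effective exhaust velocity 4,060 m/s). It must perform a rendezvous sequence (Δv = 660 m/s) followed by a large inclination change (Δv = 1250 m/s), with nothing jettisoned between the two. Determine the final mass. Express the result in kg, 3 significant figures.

final mass ≈ 3750 kg

After the first burn: m = 6000 × exp(−660/4060.0) = 6000 × 0.84996 = 5,099.76 kg.
After the second burn: m = 5,099.76 × exp(−1250/4060.0) = 5,099.76 × 0.73500 = 3,748.32 kg.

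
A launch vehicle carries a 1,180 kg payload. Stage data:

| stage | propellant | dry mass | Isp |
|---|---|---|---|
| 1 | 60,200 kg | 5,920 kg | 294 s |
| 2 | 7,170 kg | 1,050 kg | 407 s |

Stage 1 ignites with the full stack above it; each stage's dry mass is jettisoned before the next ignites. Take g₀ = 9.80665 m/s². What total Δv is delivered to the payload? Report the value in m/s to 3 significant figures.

Ignition mass of stage 1 = 60,200+5,920 + 7,170+1,050 + 1,180 = 75,520 kg.
Stage 1: m₀ = 75,520 kg, m_f = 75,520 − 60,200 = 15,320 kg; Δv = 294×9.80665×ln(4.93) = 2883.2×1.5952 ≈ 4599 m/s.
Stage 2: m₀ = 9,400 kg, m_f = 9,400 − 7,170 = 2,230 kg; Δv = 407×9.80665×ln(4.215) = 3991.3×1.4387 ≈ 5742 m/s.
Total Δv = 4599 + 5742 = 10341 m/s.

Δv ≈ 10300 m/s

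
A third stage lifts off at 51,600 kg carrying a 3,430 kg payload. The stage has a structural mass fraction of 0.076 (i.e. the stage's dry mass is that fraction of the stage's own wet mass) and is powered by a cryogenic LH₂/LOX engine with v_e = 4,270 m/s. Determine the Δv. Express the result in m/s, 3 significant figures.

Stage wet mass = m₀ − payload = 51,600 − 3,430 = 48,170 kg.
Stage dry mass = ε × stage wet mass = 0.076 × 48,170 = 3,660.92 kg.
Burnout mass m_f = stage dry + payload = 3,660.92 + 3,430 = 7,090.92 kg.
Δv = v_e · ln(51,600/7,090.92) = 4270.0 × ln(7.277) = 4270.0 × 1.9847 ≈ 8475 m/s.

Δv ≈ 8470 m/s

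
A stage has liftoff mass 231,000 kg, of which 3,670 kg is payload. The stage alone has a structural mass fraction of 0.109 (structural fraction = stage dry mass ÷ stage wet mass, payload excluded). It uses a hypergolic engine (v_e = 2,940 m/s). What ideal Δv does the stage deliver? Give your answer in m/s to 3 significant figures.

Δv ≈ 6160 m/s

Stage wet mass = m₀ − payload = 231,000 − 3,670 = 227,330 kg.
Stage dry mass = ε × stage wet mass = 0.109 × 227,330 = 24,779 kg.
Burnout mass m_f = stage dry + payload = 24,779 + 3,670 = 28,449 kg.
Δv = v_e · ln(231,000/28,449) = 2940.0 × ln(8.12) = 2940.0 × 2.0943 ≈ 6157 m/s.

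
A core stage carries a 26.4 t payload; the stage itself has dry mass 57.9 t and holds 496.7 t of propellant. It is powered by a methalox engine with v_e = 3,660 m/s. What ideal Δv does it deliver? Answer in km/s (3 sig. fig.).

m₀ = payload + dry + propellant = 26.4 + 57.9 + 496.7 = 581 t.
m_f = payload + dry = 26.4 + 57.9 = 84.3 t.
Using Δv = v_e ln(m₀/m_f): Δv = v_e · ln(m₀/m_f) = 3660.0 × ln(6.892) = 3660.0 × 1.9304 ≈ 7065.2 m/s.

Δv ≈ 7.07 km/s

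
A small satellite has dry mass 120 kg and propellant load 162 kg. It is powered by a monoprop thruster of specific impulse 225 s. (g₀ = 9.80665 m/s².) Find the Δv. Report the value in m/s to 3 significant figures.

v_e = Isp · g₀ = 225 × 9.80665 = 2206.5 m/s.
m₀ = m_dry + m_prop = 120 + 162 = 282 kg.
Δv = v_e · ln(m₀/m_f) = 2206.5 × ln(2.35) = 2206.5 × 0.8544 ≈ 1885.3 m/s.

Δv ≈ 1890 m/s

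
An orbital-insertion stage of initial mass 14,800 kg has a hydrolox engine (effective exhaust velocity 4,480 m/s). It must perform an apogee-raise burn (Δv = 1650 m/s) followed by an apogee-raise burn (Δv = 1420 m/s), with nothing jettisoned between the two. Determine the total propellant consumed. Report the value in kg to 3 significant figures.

total propellant consumed ≈ 7340 kg

After the first burn: m = 14800 × exp(−1650/4480.0) = 14800 × 0.69191 = 10,240.3 kg.
After the second burn: m = 10,240.3 × exp(−1420/4480.0) = 10,240.3 × 0.72836 = 7,458.62 kg.
Total propellant = m₀ − m_final = 14800 − 7,458.62 = 7,341.38 kg.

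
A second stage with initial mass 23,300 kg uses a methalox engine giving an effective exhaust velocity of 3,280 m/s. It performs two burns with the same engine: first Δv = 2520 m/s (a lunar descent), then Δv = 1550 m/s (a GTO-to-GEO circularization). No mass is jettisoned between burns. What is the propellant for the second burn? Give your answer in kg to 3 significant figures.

After the first burn: m = 23300 × exp(−2520/3280.0) = 23300 × 0.46380 = 10,806.5 kg.
After the second burn: m = 10,806.5 × exp(−1550/3280.0) = 10,806.5 × 0.62340 = 6,736.77 kg.
Second-burn propellant = 10,806.5 − 6,736.77 = 4,069.73 kg.

propellant for the second burn ≈ 4070 kg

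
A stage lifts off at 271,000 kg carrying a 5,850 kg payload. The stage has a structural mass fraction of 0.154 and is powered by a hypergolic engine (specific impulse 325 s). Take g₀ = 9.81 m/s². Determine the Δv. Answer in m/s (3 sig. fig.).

Δv ≈ 5610 m/s

Stage wet mass = m₀ − payload = 271,000 − 5,850 = 265,150 kg.
Stage dry mass = ε × stage wet mass = 0.154 × 265,150 = 40,833.1 kg.
Burnout mass m_f = stage dry + payload = 40,833.1 + 5,850 = 46,683.1 kg.
v_e = Isp · g₀ = 325 × 9.81 = 3188.2 m/s.
Δv = v_e · ln(271,000/46,683.1) = 3188.2 × ln(5.805) = 3188.2 × 1.7587 ≈ 5607 m/s.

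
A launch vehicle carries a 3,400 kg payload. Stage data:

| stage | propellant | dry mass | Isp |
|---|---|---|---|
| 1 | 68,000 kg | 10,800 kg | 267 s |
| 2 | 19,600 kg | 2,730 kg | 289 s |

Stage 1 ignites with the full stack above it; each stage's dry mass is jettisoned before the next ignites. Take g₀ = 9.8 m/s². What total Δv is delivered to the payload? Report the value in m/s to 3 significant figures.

Ignition mass of stage 1 = 68,000+10,800 + 19,600+2,730 + 3,400 = 104,530 kg.
Stage 1: m₀ = 104,530 kg, m_f = 104,530 − 68,000 = 36,530 kg; Δv = 267×9.8×ln(2.861) = 2616.6×1.0513 ≈ 2751 m/s.
Stage 2: m₀ = 25,730 kg, m_f = 25,730 − 19,600 = 6,130 kg; Δv = 289×9.8×ln(4.197) = 2832.2×1.4345 ≈ 4063 m/s.
Total Δv = 2751 + 4063 = 6814 m/s.

Δv ≈ 6810 m/s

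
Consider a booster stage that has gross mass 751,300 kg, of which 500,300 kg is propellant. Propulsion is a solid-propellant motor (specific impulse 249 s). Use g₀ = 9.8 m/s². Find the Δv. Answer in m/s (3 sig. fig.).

Δv ≈ 2680 m/s

v_e = Isp · g₀ = 249 × 9.8 = 2440.2 m/s.
m_f = m₀ − m_prop = 751,300 − 500,300 = 251,000 kg.
Rocket equation: Δv = v_e · ln(m₀/m_f) = 2440.2 × ln(2.993) = 2440.2 × 1.0964 ≈ 2675.3 m/s.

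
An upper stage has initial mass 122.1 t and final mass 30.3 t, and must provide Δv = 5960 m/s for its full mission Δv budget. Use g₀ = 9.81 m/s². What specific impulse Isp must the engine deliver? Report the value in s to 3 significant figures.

Isp ≈ 436 s

ln(m₀/m_f) = ln(122100/30300) = ln(4.03) = 1.3937.
Rocket equation: v_e = Δv / ln(m₀/m_f) = 5960 / 1.3937 = 4276.4 m/s.
Isp = v_e / g₀ = 4276.4 / 9.81 = 435.9 s.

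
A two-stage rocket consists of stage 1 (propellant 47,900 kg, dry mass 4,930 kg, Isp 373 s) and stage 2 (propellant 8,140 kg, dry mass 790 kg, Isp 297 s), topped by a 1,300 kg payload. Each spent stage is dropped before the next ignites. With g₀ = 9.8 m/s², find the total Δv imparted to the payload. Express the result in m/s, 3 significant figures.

Ignition mass of stage 1 = 47,900+4,930 + 8,140+790 + 1,300 = 63,060 kg.
Stage 1: m₀ = 63,060 kg, m_f = 63,060 − 47,900 = 15,160 kg; Δv = 373×9.8×ln(4.16) = 3655.4×1.4254 ≈ 5211 m/s.
Stage 2: m₀ = 10,230 kg, m_f = 10,230 − 8,140 = 2,090 kg; Δv = 297×9.8×ln(4.895) = 2910.6×1.5882 ≈ 4622 m/s.
Total Δv = 5211 + 4622 = 9833 m/s.

Δv ≈ 9830 m/s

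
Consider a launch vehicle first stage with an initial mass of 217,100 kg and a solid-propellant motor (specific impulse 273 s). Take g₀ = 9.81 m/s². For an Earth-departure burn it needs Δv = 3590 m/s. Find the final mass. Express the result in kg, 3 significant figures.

v_e = Isp · g₀ = 273 × 9.81 = 2678.1 m/s.
Rocket equation: m₀/m_f = exp(Δv / v_e) = exp(3590 / 2678.1) = exp(1.3405) = 3.8209.
m_f = m₀ / 3.8209 = 217,100 / 3.8209 = 56,819.1 kg.

final mass ≈ 56800 kg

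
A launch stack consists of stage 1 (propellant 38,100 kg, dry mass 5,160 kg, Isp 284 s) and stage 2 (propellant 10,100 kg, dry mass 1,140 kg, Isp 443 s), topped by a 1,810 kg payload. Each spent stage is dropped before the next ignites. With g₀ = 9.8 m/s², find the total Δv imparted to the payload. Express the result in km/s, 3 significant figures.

Ignition mass of stage 1 = 38,100+5,160 + 10,100+1,140 + 1,810 = 56,310 kg.
Stage 1: m₀ = 56,310 kg, m_f = 56,310 − 38,100 = 18,210 kg; Δv = 284×9.8×ln(3.092) = 2783.2×1.1289 ≈ 3142 m/s.
Stage 2: m₀ = 13,050 kg, m_f = 13,050 − 10,100 = 2,950 kg; Δv = 443×9.8×ln(4.424) = 4341.4×1.4870 ≈ 6456 m/s.
Total Δv = 3142 + 6456 = 9598 m/s.

Δv ≈ 9.60 km/s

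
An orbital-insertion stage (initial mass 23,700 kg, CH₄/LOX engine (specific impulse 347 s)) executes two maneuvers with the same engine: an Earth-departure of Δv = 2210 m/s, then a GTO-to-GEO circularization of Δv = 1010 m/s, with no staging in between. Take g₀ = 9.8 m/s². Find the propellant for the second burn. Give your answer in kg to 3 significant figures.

propellant for the second burn ≈ 3180 kg

v_e = Isp · g₀ = 347 × 9.8 = 3400.6 m/s.
After the first burn: m = 23700 × exp(−2210/3400.6) = 23700 × 0.52211 = 12,374 kg.
After the second burn: m = 12,374 × exp(−1010/3400.6) = 12,374 × 0.74304 = 9,194.38 kg.
Second-burn propellant = 12,374 − 9,194.38 = 3,179.62 kg.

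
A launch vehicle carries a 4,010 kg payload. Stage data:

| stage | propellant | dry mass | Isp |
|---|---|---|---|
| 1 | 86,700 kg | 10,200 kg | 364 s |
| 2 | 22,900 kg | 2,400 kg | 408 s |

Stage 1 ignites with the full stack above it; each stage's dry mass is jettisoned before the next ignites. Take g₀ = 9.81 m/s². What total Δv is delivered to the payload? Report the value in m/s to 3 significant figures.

Ignition mass of stage 1 = 86,700+10,200 + 22,900+2,400 + 4,010 = 126,210 kg.
Stage 1: m₀ = 126,210 kg, m_f = 126,210 − 86,700 = 39,510 kg; Δv = 364×9.81×ln(3.194) = 3570.8×1.1614 ≈ 4147 m/s.
Stage 2: m₀ = 29,310 kg, m_f = 29,310 − 22,900 = 6,410 kg; Δv = 408×9.81×ln(4.573) = 4002.5×1.5201 ≈ 6084 m/s.
Total Δv = 4147 + 6084 = 10231 m/s.

Δv ≈ 10200 m/s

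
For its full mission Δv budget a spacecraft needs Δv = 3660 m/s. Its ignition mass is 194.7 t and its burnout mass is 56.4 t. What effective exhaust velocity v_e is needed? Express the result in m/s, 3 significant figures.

v_e ≈ 2950 m/s

ln(m₀/m_f) = ln(194700/56400) = ln(3.452) = 1.2390.
v_e = Δv / ln(m₀/m_f) = 3660 / 1.2390 = 2954.0 m/s.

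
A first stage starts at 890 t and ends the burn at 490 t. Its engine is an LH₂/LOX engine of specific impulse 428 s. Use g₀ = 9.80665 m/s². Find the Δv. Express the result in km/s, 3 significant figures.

Δv ≈ 2.50 km/s

v_e = Isp · g₀ = 428 × 9.80665 = 4197.2 m/s.
From the ideal rocket equation, Δv = v_e · ln(m₀/m_f) = 4197.2 × ln(1.816) = 4197.2 × 0.5968 ≈ 2505.0 m/s.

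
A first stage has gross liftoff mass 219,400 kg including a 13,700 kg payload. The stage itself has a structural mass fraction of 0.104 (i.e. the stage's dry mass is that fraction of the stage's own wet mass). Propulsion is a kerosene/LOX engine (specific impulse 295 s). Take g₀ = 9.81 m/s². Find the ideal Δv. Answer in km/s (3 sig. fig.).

Stage wet mass = m₀ − payload = 219,400 − 13,700 = 205,700 kg.
Stage dry mass = ε × stage wet mass = 0.104 × 205,700 = 21,392.8 kg.
Burnout mass m_f = stage dry + payload = 21,392.8 + 13,700 = 35,092.8 kg.
v_e = Isp · g₀ = 295 × 9.81 = 2894.0 m/s.
Δv = v_e · ln(219,400/35,092.8) = 2894.0 × ln(6.252) = 2894.0 × 1.8329 ≈ 5304 m/s.

Δv ≈ 5.30 km/s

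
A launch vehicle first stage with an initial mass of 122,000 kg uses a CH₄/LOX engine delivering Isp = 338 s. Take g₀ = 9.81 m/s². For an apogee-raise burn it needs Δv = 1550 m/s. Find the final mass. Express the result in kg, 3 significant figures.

final mass ≈ 76400 kg

v_e = Isp · g₀ = 338 × 9.81 = 3315.8 m/s.
m₀/m_f = exp(Δv / v_e) = exp(1550 / 3315.8) = exp(0.4675) = 1.5959.
m_f = m₀ / 1.5959 = 122,000 / 1.5959 = 76,445.9 kg.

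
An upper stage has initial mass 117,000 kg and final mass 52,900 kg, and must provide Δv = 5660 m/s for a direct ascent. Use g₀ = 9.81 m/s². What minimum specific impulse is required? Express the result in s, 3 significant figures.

ln(m₀/m_f) = ln(117000/52900) = ln(2.212) = 0.7938.
v_e = Δv / ln(m₀/m_f) = 5660 / 0.7938 = 7130.5 m/s.
Isp = v_e / g₀ = 7130.5 / 9.81 = 726.9 s.

Isp ≈ 727 s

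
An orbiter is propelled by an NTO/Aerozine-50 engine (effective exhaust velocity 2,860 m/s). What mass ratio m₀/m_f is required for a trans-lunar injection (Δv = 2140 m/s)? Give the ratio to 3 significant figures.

mass ratio ≈ 2.11

From the ideal rocket equation, m₀/m_f = exp(Δv / v_e) = exp(2140 / 2860.0) = exp(0.7483) = 2.1133.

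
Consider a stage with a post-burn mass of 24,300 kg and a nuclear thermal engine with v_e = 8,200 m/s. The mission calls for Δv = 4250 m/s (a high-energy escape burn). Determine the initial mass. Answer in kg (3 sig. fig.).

m₀/m_f = exp(Δv / v_e) = exp(4250 / 8200.0) = exp(0.5183) = 1.6792.
m₀ = m_f × 1.6792 = 24,300 × 1.6792 = 40,804.6 kg.

initial mass ≈ 40800 kg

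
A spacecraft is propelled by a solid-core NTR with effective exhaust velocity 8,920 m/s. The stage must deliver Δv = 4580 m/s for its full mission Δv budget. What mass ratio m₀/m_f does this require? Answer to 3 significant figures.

mass ratio ≈ 1.67

Using Δv = v_e ln(m₀/m_f): m₀/m_f = exp(Δv / v_e) = exp(4580 / 8920.0) = exp(0.5135) = 1.6711.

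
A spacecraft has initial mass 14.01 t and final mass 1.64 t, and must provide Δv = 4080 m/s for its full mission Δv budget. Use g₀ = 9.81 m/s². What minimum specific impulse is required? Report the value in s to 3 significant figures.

Isp ≈ 194 s

ln(m₀/m_f) = ln(14010/1640) = ln(8.543) = 2.1451.
v_e = Δv / ln(m₀/m_f) = 4080 / 2.1451 = 1902.0 m/s.
Isp = v_e / g₀ = 1902.0 / 9.81 = 193.9 s.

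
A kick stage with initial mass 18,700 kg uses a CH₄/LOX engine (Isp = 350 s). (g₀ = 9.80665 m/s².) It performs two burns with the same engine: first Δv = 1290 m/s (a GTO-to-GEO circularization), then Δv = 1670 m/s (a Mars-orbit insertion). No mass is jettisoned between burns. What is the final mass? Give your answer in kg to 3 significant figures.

final mass ≈ 7890 kg

v_e = Isp · g₀ = 350 × 9.80665 = 3432.3 m/s.
After the first burn: m = 18700 × exp(−1290/3432.3) = 18700 × 0.68671 = 12,841.5 kg.
After the second burn: m = 12,841.5 × exp(−1670/3432.3) = 12,841.5 × 0.61474 = 7,894.18 kg.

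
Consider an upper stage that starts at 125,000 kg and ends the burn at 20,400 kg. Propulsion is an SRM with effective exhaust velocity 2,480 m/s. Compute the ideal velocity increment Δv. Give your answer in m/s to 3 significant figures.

From the ideal rocket equation, Δv = v_e · ln(m₀/m_f) = 2480.0 × ln(6.127) = 2480.0 × 1.8128 ≈ 4495.7 m/s.

Δv ≈ 4500 m/s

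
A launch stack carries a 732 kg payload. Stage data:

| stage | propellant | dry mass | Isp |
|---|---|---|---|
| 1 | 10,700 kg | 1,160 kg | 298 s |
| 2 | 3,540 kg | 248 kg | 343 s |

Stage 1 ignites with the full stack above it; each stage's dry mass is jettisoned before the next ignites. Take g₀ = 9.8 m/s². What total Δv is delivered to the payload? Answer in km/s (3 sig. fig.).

Δv ≈ 8.23 km/s

Ignition mass of stage 1 = 10,700+1,160 + 3,540+248 + 732 = 16,380 kg.
Stage 1: m₀ = 16,380 kg, m_f = 16,380 − 10,700 = 5,680 kg; Δv = 298×9.8×ln(2.884) = 2920.4×1.0591 ≈ 3093 m/s.
Stage 2: m₀ = 4,520 kg, m_f = 4,520 − 3,540 = 980 kg; Δv = 343×9.8×ln(4.612) = 3361.4×1.5287 ≈ 5139 m/s.
Total Δv = 3093 + 5139 = 8232 m/s.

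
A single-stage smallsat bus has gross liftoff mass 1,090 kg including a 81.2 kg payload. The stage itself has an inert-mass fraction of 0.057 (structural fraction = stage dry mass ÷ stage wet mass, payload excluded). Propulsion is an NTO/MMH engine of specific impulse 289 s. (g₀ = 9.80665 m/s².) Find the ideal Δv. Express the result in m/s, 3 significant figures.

Δv ≈ 5840 m/s

Stage wet mass = m₀ − payload = 1,090 − 81.2 = 1,008.8 kg.
Stage dry mass = ε × stage wet mass = 0.057 × 1,008.8 = 57.5016 kg.
Burnout mass m_f = stage dry + payload = 57.5016 + 81.2 = 138.7016 kg.
v_e = Isp · g₀ = 289 × 9.80665 = 2834.1 m/s.
Δv = v_e · ln(1,090/138.7016) = 2834.1 × ln(7.859) = 2834.1 × 2.0616 ≈ 5843 m/s.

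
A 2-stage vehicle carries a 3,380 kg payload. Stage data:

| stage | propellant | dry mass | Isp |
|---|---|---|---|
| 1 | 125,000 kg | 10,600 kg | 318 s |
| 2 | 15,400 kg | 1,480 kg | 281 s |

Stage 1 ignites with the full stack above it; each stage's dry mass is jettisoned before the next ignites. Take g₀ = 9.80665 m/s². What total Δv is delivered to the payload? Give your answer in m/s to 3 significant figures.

Ignition mass of stage 1 = 125,000+10,600 + 15,400+1,480 + 3,380 = 155,860 kg.
Stage 1: m₀ = 155,860 kg, m_f = 155,860 − 125,000 = 30,860 kg; Δv = 318×9.80665×ln(5.051) = 3118.5×1.6195 ≈ 5050 m/s.
Stage 2: m₀ = 20,260 kg, m_f = 20,260 − 15,400 = 4,860 kg; Δv = 281×9.80665×ln(4.169) = 2755.7×1.4276 ≈ 3934 m/s.
Total Δv = 5050 + 3934 = 8984 m/s.

Δv ≈ 8980 m/s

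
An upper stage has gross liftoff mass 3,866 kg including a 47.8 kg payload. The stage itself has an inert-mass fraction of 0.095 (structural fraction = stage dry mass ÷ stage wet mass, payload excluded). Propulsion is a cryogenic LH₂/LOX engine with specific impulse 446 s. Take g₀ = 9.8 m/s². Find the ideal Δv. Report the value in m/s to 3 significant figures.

Stage wet mass = m₀ − payload = 3,866 − 47.8 = 3,818.2 kg.
Stage dry mass = ε × stage wet mass = 0.095 × 3,818.2 = 362.729 kg.
Burnout mass m_f = stage dry + payload = 362.729 + 47.8 = 410.529 kg.
v_e = Isp · g₀ = 446 × 9.8 = 4370.8 m/s.
Using Δv = v_e ln(m₀/m_f): Δv = v_e · ln(3,866/410.529) = 4370.8 × ln(9.417) = 4370.8 × 2.2425 ≈ 9802 m/s.

Δv ≈ 9800 m/s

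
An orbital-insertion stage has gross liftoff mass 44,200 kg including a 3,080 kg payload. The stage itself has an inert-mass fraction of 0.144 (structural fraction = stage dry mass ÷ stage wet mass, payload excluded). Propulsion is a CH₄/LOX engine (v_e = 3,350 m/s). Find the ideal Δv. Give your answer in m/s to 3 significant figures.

Δv ≈ 5330 m/s

Stage wet mass = m₀ − payload = 44,200 − 3,080 = 41,120 kg.
Stage dry mass = ε × stage wet mass = 0.144 × 41,120 = 5,921.28 kg.
Burnout mass m_f = stage dry + payload = 5,921.28 + 3,080 = 9,001.28 kg.
By the Tsiolkovsky rocket equation, Δv = v_e · ln(44,200/9,001.28) = 3350.0 × ln(4.91) = 3350.0 × 1.5914 ≈ 5331 m/s.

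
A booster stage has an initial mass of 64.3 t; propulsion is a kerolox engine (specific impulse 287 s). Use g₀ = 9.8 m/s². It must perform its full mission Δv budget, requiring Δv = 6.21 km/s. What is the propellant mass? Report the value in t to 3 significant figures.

v_e = Isp · g₀ = 287 × 9.8 = 2812.6 m/s.
m₀/m_f = exp(Δv / v_e) = exp(6210 / 2812.6) = exp(2.2079) = 9.0968.
m_f = 64.3 / 9.0968 = 7.06842 t, so propellant = m₀ − m_f = 64.3 − 7.06842 = 57.23158 t.

propellant mass ≈ 57.2 t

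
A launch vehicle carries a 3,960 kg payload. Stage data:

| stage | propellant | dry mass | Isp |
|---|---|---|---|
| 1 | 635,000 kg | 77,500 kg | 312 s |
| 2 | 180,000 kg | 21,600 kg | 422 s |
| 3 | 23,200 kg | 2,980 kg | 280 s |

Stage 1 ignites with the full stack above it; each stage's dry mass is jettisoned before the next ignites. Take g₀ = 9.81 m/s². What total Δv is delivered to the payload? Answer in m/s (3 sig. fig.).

Ignition mass of stage 1 = 635,000+77,500 + 180,000+21,600 + 23,200+2,980 + 3,960 = 944,240 kg.
Stage 1: m₀ = 944,240 kg, m_f = 944,240 − 635,000 = 309,240 kg; Δv = 312×9.81×ln(3.053) = 3060.7×1.1163 ≈ 3417 m/s.
Stage 2: m₀ = 231,740 kg, m_f = 231,740 − 180,000 = 51,740 kg; Δv = 422×9.81×ln(4.479) = 4139.8×1.4994 ≈ 6207 m/s.
Stage 3: m₀ = 30,140 kg, m_f = 30,140 − 23,200 = 6,940 kg; Δv = 280×9.81×ln(4.343) = 2746.8×1.4686 ≈ 4034 m/s.
Total Δv = 3417 + 6207 + 4034 = 13658 m/s.

Δv ≈ 13700 m/s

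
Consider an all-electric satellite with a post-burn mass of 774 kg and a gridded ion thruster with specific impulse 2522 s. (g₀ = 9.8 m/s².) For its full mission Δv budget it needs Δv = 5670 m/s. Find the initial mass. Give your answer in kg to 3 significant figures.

initial mass ≈ 974 kg

v_e = Isp · g₀ = 2522 × 9.8 = 24715.6 m/s.
m₀/m_f = exp(Δv / v_e) = exp(5670 / 24715.6) = exp(0.2294) = 1.2579.
m₀ = m_f × 1.2579 = 774 × 1.2579 = 973.615 kg.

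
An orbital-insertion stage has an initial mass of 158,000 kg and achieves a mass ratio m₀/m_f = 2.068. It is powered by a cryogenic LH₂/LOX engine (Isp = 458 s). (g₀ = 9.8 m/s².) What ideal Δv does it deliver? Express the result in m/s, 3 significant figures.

Δv ≈ 3260 m/s

v_e = Isp · g₀ = 458 × 9.8 = 4488.4 m/s.
Δv = v_e · ln(2.068) = 4488.4 × 0.7266 ≈ 3261.2 m/s.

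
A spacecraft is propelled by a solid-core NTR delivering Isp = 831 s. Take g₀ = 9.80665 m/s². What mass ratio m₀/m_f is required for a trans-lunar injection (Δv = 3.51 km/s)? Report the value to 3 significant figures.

v_e = Isp · g₀ = 831 × 9.80665 = 8149.3 m/s.
m₀/m_f = exp(Δv / v_e) = exp(3510 / 8149.3) = exp(0.4307) = 1.5384.

mass ratio ≈ 1.54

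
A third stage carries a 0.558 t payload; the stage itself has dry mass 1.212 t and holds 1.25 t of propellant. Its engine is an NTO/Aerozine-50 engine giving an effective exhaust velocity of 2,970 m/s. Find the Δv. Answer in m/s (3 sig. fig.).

Δv ≈ 1590 m/s

m₀ = payload + dry + propellant = 0.558 + 1.212 + 1.25 = 3.02 t.
m_f = payload + dry = 0.558 + 1.212 = 1.77 t.
Using Δv = v_e ln(m₀/m_f): Δv = v_e · ln(m₀/m_f) = 2970.0 × ln(1.706) = 2970.0 × 0.5343 ≈ 1586.8 m/s.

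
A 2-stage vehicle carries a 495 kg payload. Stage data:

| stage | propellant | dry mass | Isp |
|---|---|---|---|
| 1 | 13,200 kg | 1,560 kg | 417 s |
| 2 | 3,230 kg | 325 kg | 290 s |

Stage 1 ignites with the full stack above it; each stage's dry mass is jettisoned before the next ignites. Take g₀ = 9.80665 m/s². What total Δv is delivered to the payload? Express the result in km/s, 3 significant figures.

Δv ≈ 9.49 km/s

Ignition mass of stage 1 = 13,200+1,560 + 3,230+325 + 495 = 18,810 kg.
Stage 1: m₀ = 18,810 kg, m_f = 18,810 − 13,200 = 5,610 kg; Δv = 417×9.80665×ln(3.353) = 4089.4×1.2098 ≈ 4947 m/s.
Stage 2: m₀ = 4,050 kg, m_f = 4,050 − 3,230 = 820 kg; Δv = 290×9.80665×ln(4.939) = 2843.9×1.5972 ≈ 4542 m/s.
Total Δv = 4947 + 4542 = 9489 m/s.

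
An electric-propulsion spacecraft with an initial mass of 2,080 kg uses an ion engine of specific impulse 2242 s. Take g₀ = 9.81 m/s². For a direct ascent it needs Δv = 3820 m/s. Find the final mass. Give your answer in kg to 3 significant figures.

v_e = Isp · g₀ = 2242 × 9.81 = 21994.0 m/s.
m₀/m_f = exp(Δv / v_e) = exp(3820 / 21994.0) = exp(0.1737) = 1.1897.
m_f = m₀ / 1.1897 = 2,080 / 1.1897 = 1,748.34 kg.

final mass ≈ 1750 kg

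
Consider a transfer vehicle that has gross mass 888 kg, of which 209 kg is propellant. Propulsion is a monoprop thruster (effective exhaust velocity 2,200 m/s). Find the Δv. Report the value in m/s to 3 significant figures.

Δv ≈ 590 m/s

m_f = m₀ − m_prop = 888 − 209 = 679 kg.
From the ideal rocket equation, Δv = v_e · ln(m₀/m_f) = 2200.0 × ln(1.308) = 2200.0 × 0.2684 ≈ 590.4 m/s.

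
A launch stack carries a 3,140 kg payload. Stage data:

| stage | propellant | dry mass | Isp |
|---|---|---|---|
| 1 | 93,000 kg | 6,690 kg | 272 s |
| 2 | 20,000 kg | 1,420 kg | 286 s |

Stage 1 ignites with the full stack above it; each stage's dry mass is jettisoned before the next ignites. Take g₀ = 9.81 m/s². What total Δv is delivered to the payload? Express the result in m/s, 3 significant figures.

Ignition mass of stage 1 = 93,000+6,690 + 20,000+1,420 + 3,140 = 124,250 kg.
Stage 1: m₀ = 124,250 kg, m_f = 124,250 − 93,000 = 31,250 kg; Δv = 272×9.81×ln(3.976) = 2668.3×1.3803 ≈ 3683 m/s.
Stage 2: m₀ = 24,560 kg, m_f = 24,560 − 20,000 = 4,560 kg; Δv = 286×9.81×ln(5.386) = 2805.7×1.6838 ≈ 4724 m/s.
Total Δv = 3683 + 4724 = 8407 m/s.

Δv ≈ 8410 m/s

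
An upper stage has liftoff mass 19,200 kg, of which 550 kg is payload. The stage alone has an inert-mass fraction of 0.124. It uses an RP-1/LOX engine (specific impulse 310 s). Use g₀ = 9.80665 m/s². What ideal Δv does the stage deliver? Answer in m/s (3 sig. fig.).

Δv ≈ 5790 m/s

Stage wet mass = m₀ − payload = 19,200 − 550 = 18,650 kg.
Stage dry mass = ε × stage wet mass = 0.124 × 18,650 = 2,312.6 kg.
Burnout mass m_f = stage dry + payload = 2,312.6 + 550 = 2,862.6 kg.
v_e = Isp · g₀ = 310 × 9.80665 = 3040.1 m/s.
By the Tsiolkovsky rocket equation, Δv = v_e · ln(19,200/2,862.6) = 3040.1 × ln(6.707) = 3040.1 × 1.9032 ≈ 5786 m/s.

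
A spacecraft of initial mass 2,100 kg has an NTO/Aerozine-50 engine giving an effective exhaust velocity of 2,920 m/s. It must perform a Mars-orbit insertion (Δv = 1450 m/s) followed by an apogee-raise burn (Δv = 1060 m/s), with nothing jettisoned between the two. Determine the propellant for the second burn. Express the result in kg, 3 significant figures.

After the first burn: m = 2100 × exp(−1450/2920.0) = 2100 × 0.60861 = 1,278.08 kg.
After the second burn: m = 1,278.08 × exp(−1060/2920.0) = 1,278.08 × 0.69558 = 889.007 kg.
Second-burn propellant = 1,278.08 − 889.007 = 389.073 kg.

propellant for the second burn ≈ 389 kg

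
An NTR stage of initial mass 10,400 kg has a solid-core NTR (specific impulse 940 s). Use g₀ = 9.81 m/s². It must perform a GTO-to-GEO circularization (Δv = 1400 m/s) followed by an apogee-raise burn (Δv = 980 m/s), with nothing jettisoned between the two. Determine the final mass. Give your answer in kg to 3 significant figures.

v_e = Isp · g₀ = 940 × 9.81 = 9221.4 m/s.
After the first burn: m = 10400 × exp(−1400/9221.4) = 10400 × 0.85914 = 8,935.06 kg.
After the second burn: m = 8,935.06 × exp(−980/9221.4) = 8,935.06 × 0.89918 = 8,034.23 kg.

final mass ≈ 8030 kg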